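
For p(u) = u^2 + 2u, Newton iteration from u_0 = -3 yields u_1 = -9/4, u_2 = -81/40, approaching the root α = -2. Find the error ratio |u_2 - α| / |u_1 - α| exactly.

1/10

u_1 - α = -9/4 - (-2) = -9/4 + 2 = -1/4, so |u_1 - α| = 1/4.
u_2 - α = -81/40 - (-2) = -81/40 + 2 = -1/40, so |u_2 - α| = 1/40.
Ratio = (1/40) / (1/4) = 1/10.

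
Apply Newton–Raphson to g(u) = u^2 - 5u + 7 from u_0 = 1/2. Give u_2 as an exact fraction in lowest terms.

1063/416

g'(u) = 2u - 5.
g(1/2) = 19/4, g'(1/2) = -4, so u_1 = (1/2) - (19/4)/(-4) = 27/16.
g(27/16) = 361/256, g'(27/16) = -13/8, so u_2 = (27/16) - (361/256)/(-13/8) = 1063/416.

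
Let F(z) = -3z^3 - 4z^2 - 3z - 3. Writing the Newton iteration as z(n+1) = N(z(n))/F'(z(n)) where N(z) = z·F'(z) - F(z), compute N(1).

F'(z) = -9z^2 - 8z - 3.
N(z) = z·F'(z) - F(z) = z·(-9z^2 - 8z - 3) - (-3z^3 - 4z^2 - 3z - 3) = -6z^3 - 4z^2 + 3.
N(1) = -7.

-7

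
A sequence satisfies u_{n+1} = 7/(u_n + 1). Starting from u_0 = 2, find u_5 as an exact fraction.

u_1 = 7/(2 + 1) = 7/3.
u_2 = 7/(7/3 + 1) = 21/10.
u_3 = 7/(21/10 + 1) = 70/31.
u_4 = 7/(70/31 + 1) = 217/101.
u_5 = 7/(217/101 + 1) = 707/318.

707/318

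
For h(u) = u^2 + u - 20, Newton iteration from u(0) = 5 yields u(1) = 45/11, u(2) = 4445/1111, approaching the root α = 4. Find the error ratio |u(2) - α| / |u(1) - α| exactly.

1/101

u(1) - α = 45/11 - 4 = 1/11, so |u(1) - α| = 1/11.
u(2) - α = 4445/1111 - 4 = 1/1111, so |u(2) - α| = 1/1111.
Ratio = (1/1111) / (1/11) = 1/101.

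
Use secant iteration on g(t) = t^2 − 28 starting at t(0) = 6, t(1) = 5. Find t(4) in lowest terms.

17372/3283

g(6) = 8, g(5) = −3. t(2) = 5 − (−3)·(5 − 6)/((−3) − 8) = 58/11.
g(5) = −3, g(58/11) = −24/121. t(3) = (58/11) − (−24/121)·((58/11) − 5)/((−24/121) − (−3)) = 598/113.
g(58/11) = −24/121, g(598/113) = 72/12769. t(4) = (598/113) − (72/12769)·((598/113) − (58/11))/((72/12769) − (−24/121)) = 17372/3283.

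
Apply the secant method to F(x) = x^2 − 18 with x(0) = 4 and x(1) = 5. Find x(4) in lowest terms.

F(4) = −2, F(5) = 7. x(2) = 5 − 7·(5 − 4)/(7 − (−2)) = 38/9.
F(5) = 7, F(38/9) = −14/81. x(3) = (38/9) − (−14/81)·((38/9) − 5)/((−14/81) − 7) = 352/83.
F(38/9) = −14/81, F(352/83) = −98/6889. x(4) = (352/83) − (−98/6889)·((352/83) − (38/9))/((−98/6889) − (−14/81)) = 13411/3161.

13411/3161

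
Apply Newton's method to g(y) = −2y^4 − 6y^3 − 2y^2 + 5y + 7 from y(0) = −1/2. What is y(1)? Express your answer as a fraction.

−51/28

g'(y) = −8y^3 − 18y^2 − 4y + 5.
g(−1/2) = 37/8, g'(−1/2) = 7/2, so y(1) = (−1/2) − (37/8)/(7/2) = −51/28.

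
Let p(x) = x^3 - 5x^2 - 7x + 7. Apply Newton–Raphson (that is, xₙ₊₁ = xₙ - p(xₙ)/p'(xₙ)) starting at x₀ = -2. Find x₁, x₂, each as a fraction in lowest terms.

p'(x) = 3x^2 - 10x - 7.
p(-2) = -7, p'(-2) = 25, so x₁ = (-2) - (-7)/25 = -43/25.
p(-43/25) = -13132/15625, p'(-43/25) = 11922/625, so x₂ = (-43/25) - (-13132/15625)/(11922/625) = -249757/149025.

x₁ = -43/25, x₂ = -249757/149025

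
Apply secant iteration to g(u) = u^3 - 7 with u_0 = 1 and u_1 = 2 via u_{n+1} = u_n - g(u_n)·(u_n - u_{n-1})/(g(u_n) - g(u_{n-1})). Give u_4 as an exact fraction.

99535299/52030837

g(1) = -6, g(2) = 1. u_2 = 2 - 1·(2 - 1)/(1 - (-6)) = 13/7.
g(2) = 1, g(13/7) = -204/343. u_3 = (13/7) - (-204/343)·((13/7) - 2)/((-204/343) - 1) = 1045/547.
g(13/7) = -204/343, g(1045/547) = -4505136/163667323. u_4 = (1045/547) - (-4505136/163667323)·((1045/547) - (13/7))/((-4505136/163667323) - (-204/343)) = 99535299/52030837.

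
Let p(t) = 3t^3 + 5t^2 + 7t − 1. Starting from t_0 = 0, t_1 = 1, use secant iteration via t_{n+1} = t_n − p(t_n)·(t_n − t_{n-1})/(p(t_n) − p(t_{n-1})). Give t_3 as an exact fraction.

p(0) = −1, p(1) = 14. t_2 = 1 − 14·(1 − 0)/(14 − (−1)) = 1/15.
p(1) = 14, p(1/15) = −574/1125. t_3 = (1/15) − (−574/1125)·((1/15) − 1)/((−574/1125) − 14) = 58/583.

58/583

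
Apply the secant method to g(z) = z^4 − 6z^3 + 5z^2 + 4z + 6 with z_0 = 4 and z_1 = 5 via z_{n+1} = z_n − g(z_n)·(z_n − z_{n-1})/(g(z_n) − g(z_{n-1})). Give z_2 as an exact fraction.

9/2

g(4) = −26, g(5) = 26. z_2 = 5 − 26·(5 − 4)/(26 − (−26)) = 9/2.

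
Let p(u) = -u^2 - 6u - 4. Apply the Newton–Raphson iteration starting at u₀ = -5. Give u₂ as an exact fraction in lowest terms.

p'(u) = -2u - 6.
p(-5) = 1, p'(-5) = 4, so u₁ = (-5) - 1/4 = -21/4.
p(-21/4) = -1/16, p'(-21/4) = 9/2, so u₂ = (-21/4) - (-1/16)/(9/2) = -377/72.

-377/72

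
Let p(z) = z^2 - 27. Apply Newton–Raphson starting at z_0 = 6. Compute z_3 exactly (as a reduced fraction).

56451/10864

p'(z) = 2z.
p(6) = 9, p'(6) = 12, so z_1 = 6 - 9/12 = 21/4.
p(21/4) = 9/16, p'(21/4) = 21/2, so z_2 = (21/4) - (9/16)/(21/2) = 291/56.
p(291/56) = 9/3136, p'(291/56) = 291/28, so z_3 = (291/56) - (9/3136)/(291/28) = 56451/10864.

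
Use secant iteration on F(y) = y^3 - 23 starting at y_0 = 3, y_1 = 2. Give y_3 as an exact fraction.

5983/2089

F(3) = 4, F(2) = -15. y_2 = 2 - (-15)·(2 - 3)/((-15) - 4) = 53/19.
F(2) = -15, F(53/19) = -8880/6859. y_3 = (53/19) - (-8880/6859)·((53/19) - 2)/((-8880/6859) - (-15)) = 5983/2089.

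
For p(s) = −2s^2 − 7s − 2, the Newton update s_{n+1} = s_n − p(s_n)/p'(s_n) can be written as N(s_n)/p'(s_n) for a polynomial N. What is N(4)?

−30

p'(s) = −4s − 7.
N(s) = s·p'(s) − p(s) = s·(−4s − 7) − (−2s^2 − 7s − 2) = −2s^2 + 2.
N(4) = −30.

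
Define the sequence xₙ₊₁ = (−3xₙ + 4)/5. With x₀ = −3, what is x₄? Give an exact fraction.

x₁ = (−3·(−3) + 4)/5 = 13/5.
x₂ = (−3·(13/5) + 4)/5 = −19/25.
x₃ = (−3·(−19/25) + 4)/5 = 157/125.
x₄ = (−3·(157/125) + 4)/5 = 29/625.

29/625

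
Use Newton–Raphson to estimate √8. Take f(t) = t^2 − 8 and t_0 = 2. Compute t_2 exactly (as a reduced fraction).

f'(t) = 2t.
f(2) = −4, f'(2) = 4, so t_1 = 2 − (−4)/4 = 3.
f(3) = 1, f'(3) = 6, so t_2 = 3 − 1/6 = 17/6.

17/6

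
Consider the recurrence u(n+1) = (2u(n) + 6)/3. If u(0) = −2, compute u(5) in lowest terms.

1202/243

u(1) = (2·(−2) + 6)/3 = 2/3.
u(2) = (2·(2/3) + 6)/3 = 22/9.
u(3) = (2·(22/9) + 6)/3 = 98/27.
u(4) = (2·(98/27) + 6)/3 = 358/81.
u(5) = (2·(358/81) + 6)/3 = 1202/243.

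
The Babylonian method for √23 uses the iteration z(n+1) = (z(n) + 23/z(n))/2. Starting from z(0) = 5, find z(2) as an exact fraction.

1151/240

z(1) = (5 + 23/5)/2 = 24/5.
z(2) = (24/5 + 23/(24/5))/2 = 1151/240.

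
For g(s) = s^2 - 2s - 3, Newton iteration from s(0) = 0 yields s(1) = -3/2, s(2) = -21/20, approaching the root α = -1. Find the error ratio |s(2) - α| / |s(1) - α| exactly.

1/10

s(1) - α = -3/2 - (-1) = -3/2 + 1 = -1/2, so |s(1) - α| = 1/2.
s(2) - α = -21/20 - (-1) = -21/20 + 1 = -1/20, so |s(2) - α| = 1/20.
Ratio = (1/20) / (1/2) = 1/10.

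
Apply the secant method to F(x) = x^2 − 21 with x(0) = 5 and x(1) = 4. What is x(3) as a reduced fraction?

F(5) = 4, F(4) = −5. x(2) = 4 − (−5)·(4 − 5)/((−5) − 4) = 41/9.
F(4) = −5, F(41/9) = −20/81. x(3) = (41/9) − (−20/81)·((41/9) − 4)/((−20/81) − (−5)) = 353/77.

353/77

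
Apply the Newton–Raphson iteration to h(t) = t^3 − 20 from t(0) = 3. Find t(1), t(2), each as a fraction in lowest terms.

h'(t) = 3t^2.
h(3) = 7, h'(3) = 27, so t(1) = 3 − 7/27 = 74/27.
h(74/27) = 11564/19683, h'(74/27) = 5476/243, so t(2) = (74/27) − (11564/19683)/(5476/243) = 301027/110889.

t(1) = 74/27, t(2) = 301027/110889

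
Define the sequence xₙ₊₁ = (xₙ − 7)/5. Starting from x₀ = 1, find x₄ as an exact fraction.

x₁ = (1 − 7)/5 = −6/5.
x₂ = ((−6/5) − 7)/5 = −41/25.
x₃ = ((−41/25) − 7)/5 = −216/125.
x₄ = ((−216/125) − 7)/5 = −1091/625.

−1091/625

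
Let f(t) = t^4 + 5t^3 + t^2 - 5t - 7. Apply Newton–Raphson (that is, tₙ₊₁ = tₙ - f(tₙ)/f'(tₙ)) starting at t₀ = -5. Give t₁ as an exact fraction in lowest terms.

-657/140

f'(t) = 4t^3 + 15t^2 + 2t - 5.
f(-5) = 43, f'(-5) = -140, so t₁ = (-5) - 43/(-140) = -657/140.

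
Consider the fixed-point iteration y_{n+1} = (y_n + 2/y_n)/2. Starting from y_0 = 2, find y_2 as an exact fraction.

17/12

y_1 = (2 + 2/2)/2 = 3/2.
y_2 = (3/2 + 2/(3/2))/2 = 17/12.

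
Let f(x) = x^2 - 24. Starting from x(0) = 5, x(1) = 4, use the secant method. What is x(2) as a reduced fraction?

44/9

f(5) = 1, f(4) = -8. x(2) = 4 - (-8)·(4 - 5)/((-8) - 1) = 44/9.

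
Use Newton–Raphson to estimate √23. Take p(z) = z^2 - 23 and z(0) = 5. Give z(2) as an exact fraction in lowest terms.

1151/240

p'(z) = 2z.
p(5) = 2, p'(5) = 10, so z(1) = 5 - 2/10 = 24/5.
p(24/5) = 1/25, p'(24/5) = 48/5, so z(2) = (24/5) - (1/25)/(48/5) = 1151/240.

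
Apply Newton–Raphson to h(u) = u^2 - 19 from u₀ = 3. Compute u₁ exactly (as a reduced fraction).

14/3

h'(u) = 2u.
h(3) = -10, h'(3) = 6, so u₁ = 3 - (-10)/6 = 14/3.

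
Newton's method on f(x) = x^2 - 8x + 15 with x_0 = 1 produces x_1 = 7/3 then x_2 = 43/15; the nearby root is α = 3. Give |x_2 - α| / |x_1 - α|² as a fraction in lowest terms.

3/10

x_1 - α = 7/3 - 3 = -2/3, so |x_1 - α| = 2/3.
x_2 - α = 43/15 - 3 = -2/15, so |x_2 - α| = 2/15.
|x_1 - α|² = 4/9.
Ratio = (2/15) / (4/9) = 3/10.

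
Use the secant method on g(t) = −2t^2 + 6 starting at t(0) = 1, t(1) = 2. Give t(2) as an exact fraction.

5/3

g(1) = 4, g(2) = −2. t(2) = 2 − (−2)·(2 − 1)/((−2) − 4) = 5/3.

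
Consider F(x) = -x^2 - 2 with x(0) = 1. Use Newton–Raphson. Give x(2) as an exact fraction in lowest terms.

F'(x) = -2x.
F(1) = -3, F'(1) = -2, so x(1) = 1 - (-3)/(-2) = -1/2.
F(-1/2) = -9/4, F'(-1/2) = 1, so x(2) = (-1/2) - (-9/4)/1 = 7/4.

7/4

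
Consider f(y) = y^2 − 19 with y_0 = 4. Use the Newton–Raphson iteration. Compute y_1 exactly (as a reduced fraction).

f'(y) = 2y.
f(4) = −3, f'(4) = 8, so y_1 = 4 − (−3)/8 = 35/8.

35/8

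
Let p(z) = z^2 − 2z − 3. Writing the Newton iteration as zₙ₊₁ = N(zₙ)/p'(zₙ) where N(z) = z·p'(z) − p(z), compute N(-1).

4

p'(z) = 2z − 2.
N(z) = z·p'(z) − p(z) = z·(2z − 2) − (z^2 − 2z − 3) = z^2 + 3.
N(-1) = 4.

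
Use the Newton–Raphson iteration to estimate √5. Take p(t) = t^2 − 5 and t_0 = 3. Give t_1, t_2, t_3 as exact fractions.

t_1 = 7/3, t_2 = 47/21, t_3 = 2207/987

p'(t) = 2t.
p(3) = 4, p'(3) = 6, so t_1 = 3 − 4/6 = 7/3.
p(7/3) = 4/9, p'(7/3) = 14/3, so t_2 = (7/3) − (4/9)/(14/3) = 47/21.
p(47/21) = 4/441, p'(47/21) = 94/21, so t_3 = (47/21) − (4/441)/(94/21) = 2207/987.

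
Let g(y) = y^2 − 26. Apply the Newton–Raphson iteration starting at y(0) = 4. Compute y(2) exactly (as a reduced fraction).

857/168

g'(y) = 2y.
g(4) = −10, g'(4) = 8, so y(1) = 4 − (−10)/8 = 21/4.
g(21/4) = 25/16, g'(21/4) = 21/2, so y(2) = (21/4) − (25/16)/(21/2) = 857/168.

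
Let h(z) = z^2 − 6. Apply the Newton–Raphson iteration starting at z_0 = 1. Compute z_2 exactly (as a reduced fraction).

73/28

h'(z) = 2z.
h(1) = −5, h'(1) = 2, so z_1 = 1 − (−5)/2 = 7/2.
h(7/2) = 25/4, h'(7/2) = 7, so z_2 = (7/2) − (25/4)/7 = 73/28.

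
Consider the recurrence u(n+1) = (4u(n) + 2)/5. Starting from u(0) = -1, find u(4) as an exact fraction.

u(1) = (4·(-1) + 2)/5 = -2/5.
u(2) = (4·(-2/5) + 2)/5 = 2/25.
u(3) = (4·(2/25) + 2)/5 = 58/125.
u(4) = (4·(58/125) + 2)/5 = 482/625.

482/625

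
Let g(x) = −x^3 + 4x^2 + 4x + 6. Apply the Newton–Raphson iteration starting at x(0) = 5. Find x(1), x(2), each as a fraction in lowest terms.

x(1) = 156/31, x(2) = 125103/24862

g'(x) = −3x^2 + 8x + 4.
g(5) = 1, g'(5) = −31, so x(1) = 5 − 1/(−31) = 156/31.
g(156/31) = −342/29791, g'(156/31) = −30476/961, so x(2) = (156/31) − (−342/29791)/(−30476/961) = 125103/24862.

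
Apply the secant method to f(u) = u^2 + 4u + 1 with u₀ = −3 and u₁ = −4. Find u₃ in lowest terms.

f(−3) = −2, f(−4) = 1. u₂ = (−4) − 1·((−4) − (−3))/(1 − (−2)) = −11/3.
f(−4) = 1, f(−11/3) = −2/9. u₃ = (−11/3) − (−2/9)·((−11/3) − (−4))/((−2/9) − 1) = −41/11.

−41/11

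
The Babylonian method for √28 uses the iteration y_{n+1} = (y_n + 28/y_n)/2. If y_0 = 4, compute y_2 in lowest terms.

y_1 = (4 + 28/4)/2 = 11/2.
y_2 = (11/2 + 28/(11/2))/2 = 233/44.

233/44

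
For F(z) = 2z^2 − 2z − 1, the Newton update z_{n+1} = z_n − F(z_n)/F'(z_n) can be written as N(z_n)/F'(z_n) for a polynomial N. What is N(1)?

3

F'(z) = 4z − 2.
N(z) = z·F'(z) − F(z) = z·(4z − 2) − (2z^2 − 2z − 1) = 2z^2 + 1.
N(1) = 3.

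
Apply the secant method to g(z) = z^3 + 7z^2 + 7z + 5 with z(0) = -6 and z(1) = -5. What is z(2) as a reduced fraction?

g(-6) = -1, g(-5) = 20. z(2) = (-5) - 20·((-5) - (-6))/(20 - (-1)) = -125/21.

-125/21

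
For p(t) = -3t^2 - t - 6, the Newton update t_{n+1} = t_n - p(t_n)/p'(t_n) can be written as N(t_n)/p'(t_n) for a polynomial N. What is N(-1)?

3

p'(t) = -6t - 1.
N(t) = t·p'(t) - p(t) = t·(-6t - 1) - (-3t^2 - t - 6) = -3t^2 + 6.
N(-1) = 3.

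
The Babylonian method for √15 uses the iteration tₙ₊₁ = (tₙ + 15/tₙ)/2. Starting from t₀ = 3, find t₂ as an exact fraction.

31/8

t₁ = (3 + 15/3)/2 = 4.
t₂ = (4 + 15/4)/2 = 31/8.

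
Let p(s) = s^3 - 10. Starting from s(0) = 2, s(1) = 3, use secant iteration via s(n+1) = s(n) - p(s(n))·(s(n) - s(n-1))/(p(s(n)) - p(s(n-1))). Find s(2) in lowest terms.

p(2) = -2, p(3) = 17. s(2) = 3 - 17·(3 - 2)/(17 - (-2)) = 40/19.

40/19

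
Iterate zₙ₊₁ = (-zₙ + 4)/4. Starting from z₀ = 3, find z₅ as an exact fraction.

z₁ = (-3 + 4)/4 = 1/4.
z₂ = (-(1/4) + 4)/4 = 15/16.
z₃ = (-(15/16) + 4)/4 = 49/64.
z₄ = (-(49/64) + 4)/4 = 207/256.
z₅ = (-(207/256) + 4)/4 = 817/1024.

817/1024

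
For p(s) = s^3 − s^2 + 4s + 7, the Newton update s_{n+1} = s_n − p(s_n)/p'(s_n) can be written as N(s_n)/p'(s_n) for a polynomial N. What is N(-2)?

−27

p'(s) = 3s^2 − 2s + 4.
N(s) = s·p'(s) − p(s) = s·(3s^2 − 2s + 4) − (s^3 − s^2 + 4s + 7) = 2s^3 − s^2 − 7.
N(-2) = −27.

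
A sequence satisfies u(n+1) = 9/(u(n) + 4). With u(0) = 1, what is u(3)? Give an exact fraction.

u(1) = 9/(1 + 4) = 9/5.
u(2) = 9/(9/5 + 4) = 45/29.
u(3) = 9/(45/29 + 4) = 261/161.

261/161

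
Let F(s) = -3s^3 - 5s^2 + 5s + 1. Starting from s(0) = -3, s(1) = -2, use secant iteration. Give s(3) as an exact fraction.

F(-3) = 22, F(-2) = -5. s(2) = (-2) - (-5)·((-2) - (-3))/((-5) - 22) = -59/27.
F(-2) = -5, F(-59/27) = -16390/6561. s(3) = (-59/27) - (-16390/6561)·((-59/27) - (-2))/((-16390/6561) - (-5)) = -7781/3283.

-7781/3283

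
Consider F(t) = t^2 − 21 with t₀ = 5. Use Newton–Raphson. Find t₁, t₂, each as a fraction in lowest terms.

t₁ = 23/5, t₂ = 527/115

F'(t) = 2t.
F(5) = 4, F'(5) = 10, so t₁ = 5 − 4/10 = 23/5.
F(23/5) = 4/25, F'(23/5) = 46/5, so t₂ = (23/5) − (4/25)/(46/5) = 527/115.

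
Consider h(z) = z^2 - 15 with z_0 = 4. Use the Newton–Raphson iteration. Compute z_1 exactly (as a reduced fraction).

31/8

h'(z) = 2z.
h(4) = 1, h'(4) = 8, so z_1 = 4 - 1/8 = 31/8.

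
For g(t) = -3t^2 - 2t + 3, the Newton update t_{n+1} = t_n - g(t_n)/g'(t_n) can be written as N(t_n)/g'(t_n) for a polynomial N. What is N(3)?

-30

g'(t) = -6t - 2.
N(t) = t·g'(t) - g(t) = t·(-6t - 2) - (-3t^2 - 2t + 3) = -3t^2 - 3.
N(3) = -30.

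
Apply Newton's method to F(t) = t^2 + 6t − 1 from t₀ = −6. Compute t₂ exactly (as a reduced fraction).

F'(t) = 2t + 6.
F(−6) = −1, F'(−6) = −6, so t₁ = (−6) − (−1)/(−6) = −37/6.
F(−37/6) = 1/36, F'(−37/6) = −19/3, so t₂ = (−37/6) − (1/36)/(−19/3) = −1405/228.

−1405/228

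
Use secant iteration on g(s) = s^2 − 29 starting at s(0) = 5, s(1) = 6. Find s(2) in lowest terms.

59/11

g(5) = −4, g(6) = 7. s(2) = 6 − 7·(6 − 5)/(7 − (−4)) = 59/11.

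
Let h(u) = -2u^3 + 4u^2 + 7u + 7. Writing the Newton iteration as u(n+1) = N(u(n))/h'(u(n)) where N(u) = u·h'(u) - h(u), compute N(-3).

137

h'(u) = -6u^2 + 8u + 7.
N(u) = u·h'(u) - h(u) = u·(-6u^2 + 8u + 7) - (-2u^3 + 4u^2 + 7u + 7) = -4u^3 + 4u^2 - 7.
N(-3) = 137.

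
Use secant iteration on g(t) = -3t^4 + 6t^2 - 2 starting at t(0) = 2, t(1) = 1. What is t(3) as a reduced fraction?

g(2) = -26, g(1) = 1. t(2) = 1 - 1·(1 - 2)/(1 - (-26)) = 28/27.
g(1) = 1, g(28/27) = 174122/177147. t(3) = (28/27) - (174122/177147)·((28/27) - 1)/((174122/177147) - 1) = 9586/3025.

9586/3025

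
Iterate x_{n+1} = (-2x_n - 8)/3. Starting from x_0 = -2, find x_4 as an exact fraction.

x_1 = (-2·(-2) - 8)/3 = -4/3.
x_2 = (-2·(-4/3) - 8)/3 = -16/9.
x_3 = (-2·(-16/9) - 8)/3 = -40/27.
x_4 = (-2·(-40/27) - 8)/3 = -136/81.

-136/81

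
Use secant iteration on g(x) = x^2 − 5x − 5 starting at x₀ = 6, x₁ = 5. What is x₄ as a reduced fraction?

1645/281

g(6) = 1, g(5) = −5. x₂ = 5 − (−5)·(5 − 6)/((−5) − 1) = 35/6.
g(5) = −5, g(35/6) = −5/36. x₃ = (35/6) − (−5/36)·((35/6) − 5)/((−5/36) − (−5)) = 41/7.
g(35/6) = −5/36, g(41/7) = 1/49. x₄ = (41/7) − (1/49)·((41/7) − (35/6))/((1/49) − (−5/36)) = 1645/281.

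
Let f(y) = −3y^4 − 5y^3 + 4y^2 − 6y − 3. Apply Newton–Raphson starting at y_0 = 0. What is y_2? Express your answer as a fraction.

f'(y) = −12y^3 − 15y^2 + 8y − 6.
f(0) = −3, f'(0) = −6, so y_1 = 0 − (−3)/(−6) = −1/2.
f(−1/2) = 23/16, f'(−1/2) = −49/4, so y_2 = (−1/2) − (23/16)/(−49/4) = −75/196.

−75/196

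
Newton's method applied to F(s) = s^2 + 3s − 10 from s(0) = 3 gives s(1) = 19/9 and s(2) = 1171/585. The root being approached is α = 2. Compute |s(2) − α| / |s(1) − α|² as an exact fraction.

s(1) − α = 19/9 − 2 = 1/9, so |s(1) − α| = 1/9.
s(2) − α = 1171/585 − 2 = 1/585, so |s(2) − α| = 1/585.
|s(1) − α|² = 1/81.
Ratio = (1/585) / (1/81) = 9/65.

9/65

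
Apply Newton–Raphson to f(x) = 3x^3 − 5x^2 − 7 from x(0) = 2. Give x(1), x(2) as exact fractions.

x(1) = 35/16, x(2) = 433/200

f'(x) = 9x^2 − 10x.
f(2) = −3, f'(2) = 16, so x(1) = 2 − (−3)/16 = 35/16.
f(35/16) = 1953/4096, f'(35/16) = 5425/256, so x(2) = (35/16) − (1953/4096)/(5425/256) = 433/200.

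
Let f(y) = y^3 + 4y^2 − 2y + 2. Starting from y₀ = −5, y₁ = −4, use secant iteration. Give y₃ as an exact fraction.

f(−5) = −13, f(−4) = 10. y₂ = (−4) − 10·((−4) − (−5))/(10 − (−13)) = −102/23.
f(−4) = 10, f(−102/23) = 28210/12167. y₃ = (−102/23) − (28210/12167)·((−102/23) − (−4))/((28210/12167) − 10) = −21337/4673.

−21337/4673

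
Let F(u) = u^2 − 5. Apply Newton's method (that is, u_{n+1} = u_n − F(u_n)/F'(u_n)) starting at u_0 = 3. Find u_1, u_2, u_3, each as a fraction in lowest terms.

F'(u) = 2u.
F(3) = 4, F'(3) = 6, so u_1 = 3 − 4/6 = 7/3.
F(7/3) = 4/9, F'(7/3) = 14/3, so u_2 = (7/3) − (4/9)/(14/3) = 47/21.
F(47/21) = 4/441, F'(47/21) = 94/21, so u_3 = (47/21) − (4/441)/(94/21) = 2207/987.

u_1 = 7/3, u_2 = 47/21, u_3 = 2207/987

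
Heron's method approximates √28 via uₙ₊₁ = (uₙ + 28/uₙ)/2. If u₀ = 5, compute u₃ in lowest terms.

62921681/11891080

u₁ = (5 + 28/5)/2 = 53/10.
u₂ = (53/10 + 28/(53/10))/2 = 5609/1060.
u₃ = (5609/1060 + 28/(5609/1060))/2 = 62921681/11891080.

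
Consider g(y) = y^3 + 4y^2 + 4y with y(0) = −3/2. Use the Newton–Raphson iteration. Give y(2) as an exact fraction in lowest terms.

g'(y) = 3y^2 + 8y + 4.
g(−3/2) = −3/8, g'(−3/2) = −5/4, so y(1) = (−3/2) − (−3/8)/(−5/4) = −9/5.
g(−9/5) = −9/125, g'(−9/5) = −17/25, so y(2) = (−9/5) − (−9/125)/(−17/25) = −162/85.

−162/85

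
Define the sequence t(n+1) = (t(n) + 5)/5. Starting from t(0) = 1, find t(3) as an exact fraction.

t(1) = (1 + 5)/5 = 6/5.
t(2) = ((6/5) + 5)/5 = 31/25.
t(3) = ((31/25) + 5)/5 = 156/125.

156/125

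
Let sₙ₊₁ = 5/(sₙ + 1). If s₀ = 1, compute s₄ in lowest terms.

85/52

s₁ = 5/(1 + 1) = 5/2.
s₂ = 5/(5/2 + 1) = 10/7.
s₃ = 5/(10/7 + 1) = 35/17.
s₄ = 5/(35/17 + 1) = 85/52.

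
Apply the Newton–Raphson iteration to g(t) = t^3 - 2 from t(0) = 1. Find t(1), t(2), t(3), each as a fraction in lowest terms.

g'(t) = 3t^2.
g(1) = -1, g'(1) = 3, so t(1) = 1 - (-1)/3 = 4/3.
g(4/3) = 10/27, g'(4/3) = 16/3, so t(2) = (4/3) - (10/27)/(16/3) = 91/72.
g(91/72) = 7075/373248, g'(91/72) = 8281/1728, so t(3) = (91/72) - (7075/373248)/(8281/1728) = 1126819/894348.

t(1) = 4/3, t(2) = 91/72, t(3) = 1126819/894348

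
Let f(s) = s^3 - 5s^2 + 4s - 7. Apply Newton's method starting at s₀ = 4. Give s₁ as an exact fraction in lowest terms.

f'(s) = 3s^2 - 10s + 4.
f(4) = -7, f'(4) = 12, so s₁ = 4 - (-7)/12 = 55/12.

55/12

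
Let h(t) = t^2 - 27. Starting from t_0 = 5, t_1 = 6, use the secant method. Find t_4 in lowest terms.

h(5) = -2, h(6) = 9. t_2 = 6 - 9·(6 - 5)/(9 - (-2)) = 57/11.
h(6) = 9, h(57/11) = -18/121. t_3 = (57/11) - (-18/121)·((57/11) - 6)/((-18/121) - 9) = 213/41.
h(57/11) = -18/121, h(213/41) = -18/1681. t_4 = (213/41) - (-18/1681)·((213/41) - (57/11))/((-18/1681) - (-18/121)) = 1351/260.

1351/260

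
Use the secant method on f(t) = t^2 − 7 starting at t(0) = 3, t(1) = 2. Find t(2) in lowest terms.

13/5

f(3) = 2, f(2) = −3. t(2) = 2 − (−3)·(2 − 3)/((−3) − 2) = 13/5.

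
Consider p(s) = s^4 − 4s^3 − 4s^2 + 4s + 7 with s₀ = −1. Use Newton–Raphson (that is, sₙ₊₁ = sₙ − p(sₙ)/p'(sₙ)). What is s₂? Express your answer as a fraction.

−7/4

p'(s) = 4s^3 − 12s^2 − 8s + 4.
p(−1) = 4, p'(−1) = −4, so s₁ = (−1) − 4/(−4) = 0.
p(0) = 7, p'(0) = 4, so s₂ = 0 − 7/4 = −7/4.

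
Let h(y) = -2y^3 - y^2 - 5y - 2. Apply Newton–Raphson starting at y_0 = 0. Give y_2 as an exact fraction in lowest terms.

-262/645

h'(y) = -6y^2 - 2y - 5.
h(0) = -2, h'(0) = -5, so y_1 = 0 - (-2)/(-5) = -2/5.
h(-2/5) = -4/125, h'(-2/5) = -129/25, so y_2 = (-2/5) - (-4/125)/(-129/25) = -262/645.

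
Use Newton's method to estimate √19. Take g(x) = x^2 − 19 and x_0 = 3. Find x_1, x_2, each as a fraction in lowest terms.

x_1 = 14/3, x_2 = 367/84

g'(x) = 2x.
g(3) = −10, g'(3) = 6, so x_1 = 3 − (−10)/6 = 14/3.
g(14/3) = 25/9, g'(14/3) = 28/3, so x_2 = (14/3) − (25/9)/(28/3) = 367/84.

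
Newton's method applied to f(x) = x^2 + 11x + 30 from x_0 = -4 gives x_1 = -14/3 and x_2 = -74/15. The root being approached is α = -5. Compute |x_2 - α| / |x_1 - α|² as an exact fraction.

3/5

x_1 - α = -14/3 - (-5) = -14/3 + 5 = 1/3, so |x_1 - α| = 1/3.
x_2 - α = -74/15 - (-5) = -74/15 + 5 = 1/15, so |x_2 - α| = 1/15.
|x_1 - α|² = 1/9.
Ratio = (1/15) / (1/9) = 3/5.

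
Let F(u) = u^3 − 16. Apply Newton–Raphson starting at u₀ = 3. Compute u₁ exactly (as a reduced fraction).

70/27

F'(u) = 3u^2.
F(3) = 11, F'(3) = 27, so u₁ = 3 − 11/27 = 70/27.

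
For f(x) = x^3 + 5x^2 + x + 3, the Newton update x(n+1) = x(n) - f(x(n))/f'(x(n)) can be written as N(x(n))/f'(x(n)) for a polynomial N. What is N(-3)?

-12

f'(x) = 3x^2 + 10x + 1.
N(x) = x·f'(x) - f(x) = x·(3x^2 + 10x + 1) - (x^3 + 5x^2 + x + 3) = 2x^3 + 5x^2 - 3.
N(-3) = -12.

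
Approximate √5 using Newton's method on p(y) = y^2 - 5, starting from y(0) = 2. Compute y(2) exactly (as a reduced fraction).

161/72

p'(y) = 2y.
p(2) = -1, p'(2) = 4, so y(1) = 2 - (-1)/4 = 9/4.
p(9/4) = 1/16, p'(9/4) = 9/2, so y(2) = (9/4) - (1/16)/(9/2) = 161/72.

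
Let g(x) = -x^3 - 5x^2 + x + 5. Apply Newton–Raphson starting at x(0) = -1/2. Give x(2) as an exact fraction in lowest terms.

-977/973

g'(x) = -3x^2 - 10x + 1.
g(-1/2) = 27/8, g'(-1/2) = 21/4, so x(1) = (-1/2) - (27/8)/(21/4) = -8/7.
g(-8/7) = -405/343, g'(-8/7) = 417/49, so x(2) = (-8/7) - (-405/343)/(417/49) = -977/973.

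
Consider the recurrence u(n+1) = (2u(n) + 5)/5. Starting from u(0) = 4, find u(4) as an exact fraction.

1079/625

u(1) = (2·4 + 5)/5 = 13/5.
u(2) = (2·(13/5) + 5)/5 = 51/25.
u(3) = (2·(51/25) + 5)/5 = 227/125.
u(4) = (2·(227/125) + 5)/5 = 1079/625.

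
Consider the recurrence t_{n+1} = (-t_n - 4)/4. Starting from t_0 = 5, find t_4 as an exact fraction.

-199/256

t_1 = (-5 - 4)/4 = -9/4.
t_2 = (-(-9/4) - 4)/4 = -7/16.
t_3 = (-(-7/16) - 4)/4 = -57/64.
t_4 = (-(-57/64) - 4)/4 = -199/256.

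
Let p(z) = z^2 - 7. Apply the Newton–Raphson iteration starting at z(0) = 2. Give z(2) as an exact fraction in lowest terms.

233/88

p'(z) = 2z.
p(2) = -3, p'(2) = 4, so z(1) = 2 - (-3)/4 = 11/4.
p(11/4) = 9/16, p'(11/4) = 11/2, so z(2) = (11/4) - (9/16)/(11/2) = 233/88.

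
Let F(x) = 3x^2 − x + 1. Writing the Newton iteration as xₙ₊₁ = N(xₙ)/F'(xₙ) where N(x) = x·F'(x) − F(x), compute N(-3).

26

F'(x) = 6x − 1.
N(x) = x·F'(x) − F(x) = x·(6x − 1) − (3x^2 − x + 1) = 3x^2 − 1.
N(-3) = 26.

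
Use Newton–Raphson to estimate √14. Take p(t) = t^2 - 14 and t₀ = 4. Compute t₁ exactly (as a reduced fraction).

15/4

p'(t) = 2t.
p(4) = 2, p'(4) = 8, so t₁ = 4 - 2/8 = 15/4.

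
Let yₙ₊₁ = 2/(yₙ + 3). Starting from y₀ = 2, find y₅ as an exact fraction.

y₁ = 2/(2 + 3) = 2/5.
y₂ = 2/(2/5 + 3) = 10/17.
y₃ = 2/(10/17 + 3) = 34/61.
y₄ = 2/(34/61 + 3) = 122/217.
y₅ = 2/(122/217 + 3) = 434/773.

434/773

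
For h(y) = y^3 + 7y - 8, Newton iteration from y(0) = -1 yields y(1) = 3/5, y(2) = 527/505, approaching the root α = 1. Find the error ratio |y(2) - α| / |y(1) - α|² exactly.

55/202

y(1) - α = 3/5 - 1 = -2/5, so |y(1) - α| = 2/5.
y(2) - α = 527/505 - 1 = 22/505, so |y(2) - α| = 22/505.
|y(1) - α|² = 4/25.
Ratio = (22/505) / (4/25) = 55/202.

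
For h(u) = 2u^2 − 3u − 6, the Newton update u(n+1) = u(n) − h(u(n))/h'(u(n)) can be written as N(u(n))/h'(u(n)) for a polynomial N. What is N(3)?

h'(u) = 4u − 3.
N(u) = u·h'(u) − h(u) = u·(4u − 3) − (2u^2 − 3u − 6) = 2u^2 + 6.
N(3) = 24.

24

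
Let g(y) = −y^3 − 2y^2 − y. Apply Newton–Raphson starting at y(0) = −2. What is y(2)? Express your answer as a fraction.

g'(y) = −3y^2 − 4y − 1.
g(−2) = 2, g'(−2) = −5, so y(1) = (−2) − 2/(−5) = −8/5.
g(−8/5) = 72/125, g'(−8/5) = −57/25, so y(2) = (−8/5) − (72/125)/(−57/25) = −128/95.

−128/95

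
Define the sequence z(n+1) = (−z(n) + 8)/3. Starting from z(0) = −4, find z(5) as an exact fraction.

z(1) = (−(−4) + 8)/3 = 4.
z(2) = (−4 + 8)/3 = 4/3.
z(3) = (−(4/3) + 8)/3 = 20/9.
z(4) = (−(20/9) + 8)/3 = 52/27.
z(5) = (−(52/27) + 8)/3 = 164/81.

164/81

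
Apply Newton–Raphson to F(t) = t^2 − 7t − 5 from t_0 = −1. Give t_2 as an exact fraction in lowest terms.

F'(t) = 2t − 7.
F(−1) = 3, F'(−1) = −9, so t_1 = (−1) − 3/(−9) = −2/3.
F(−2/3) = 1/9, F'(−2/3) = −25/3, so t_2 = (−2/3) − (1/9)/(−25/3) = −49/75.

−49/75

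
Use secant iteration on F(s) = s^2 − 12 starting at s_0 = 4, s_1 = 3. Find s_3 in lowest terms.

52/15

F(4) = 4, F(3) = −3. s_2 = 3 − (−3)·(3 − 4)/((−3) − 4) = 24/7.
F(3) = −3, F(24/7) = −12/49. s_3 = (24/7) − (−12/49)·((24/7) − 3)/((−12/49) − (−3)) = 52/15.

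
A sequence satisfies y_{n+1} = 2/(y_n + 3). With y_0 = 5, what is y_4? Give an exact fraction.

y_1 = 2/(5 + 3) = 1/4.
y_2 = 2/(1/4 + 3) = 8/13.
y_3 = 2/(8/13 + 3) = 26/47.
y_4 = 2/(26/47 + 3) = 94/167.

94/167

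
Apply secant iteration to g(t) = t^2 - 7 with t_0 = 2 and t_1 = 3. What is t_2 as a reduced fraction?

g(2) = -3, g(3) = 2. t_2 = 3 - 2·(3 - 2)/(2 - (-3)) = 13/5.

13/5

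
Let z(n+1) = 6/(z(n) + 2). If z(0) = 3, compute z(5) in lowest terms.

330/203

z(1) = 6/(3 + 2) = 6/5.
z(2) = 6/(6/5 + 2) = 15/8.
z(3) = 6/(15/8 + 2) = 48/31.
z(4) = 6/(48/31 + 2) = 93/55.
z(5) = 6/(93/55 + 2) = 330/203.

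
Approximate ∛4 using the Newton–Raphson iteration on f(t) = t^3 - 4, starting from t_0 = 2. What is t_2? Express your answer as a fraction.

358/225

f'(t) = 3t^2.
f(2) = 4, f'(2) = 12, so t_1 = 2 - 4/12 = 5/3.
f(5/3) = 17/27, f'(5/3) = 25/3, so t_2 = (5/3) - (17/27)/(25/3) = 358/225.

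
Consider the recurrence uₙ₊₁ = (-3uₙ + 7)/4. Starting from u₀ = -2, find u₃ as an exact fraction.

u₁ = (-3·(-2) + 7)/4 = 13/4.
u₂ = (-3·(13/4) + 7)/4 = -11/16.
u₃ = (-3·(-11/16) + 7)/4 = 145/64.

145/64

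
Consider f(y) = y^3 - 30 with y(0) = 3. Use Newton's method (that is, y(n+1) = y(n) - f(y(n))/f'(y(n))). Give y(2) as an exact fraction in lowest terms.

32887/10584

f'(y) = 3y^2.
f(3) = -3, f'(3) = 27, so y(1) = 3 - (-3)/27 = 28/9.
f(28/9) = 82/729, f'(28/9) = 784/27, so y(2) = (28/9) - (82/729)/(784/27) = 32887/10584.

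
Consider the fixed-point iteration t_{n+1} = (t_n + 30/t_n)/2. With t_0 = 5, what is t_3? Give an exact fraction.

t_1 = (5 + 30/5)/2 = 11/2.
t_2 = (11/2 + 30/(11/2))/2 = 241/44.
t_3 = (241/44 + 30/(241/44))/2 = 116161/21208.

116161/21208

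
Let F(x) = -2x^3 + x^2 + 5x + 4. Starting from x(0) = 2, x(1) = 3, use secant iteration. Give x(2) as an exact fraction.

29/14

F(2) = 2, F(3) = -26. x(2) = 3 - (-26)·(3 - 2)/((-26) - 2) = 29/14.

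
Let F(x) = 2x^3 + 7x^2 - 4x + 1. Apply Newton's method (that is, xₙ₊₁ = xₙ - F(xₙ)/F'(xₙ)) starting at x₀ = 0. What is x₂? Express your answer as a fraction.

4

F'(x) = 6x^2 + 14x - 4.
F(0) = 1, F'(0) = -4, so x₁ = 0 - 1/(-4) = 1/4.
F(1/4) = 15/32, F'(1/4) = -1/8, so x₂ = (1/4) - (15/32)/(-1/8) = 4.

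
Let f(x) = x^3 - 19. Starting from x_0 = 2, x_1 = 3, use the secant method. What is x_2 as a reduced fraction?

f(2) = -11, f(3) = 8. x_2 = 3 - 8·(3 - 2)/(8 - (-11)) = 49/19.

49/19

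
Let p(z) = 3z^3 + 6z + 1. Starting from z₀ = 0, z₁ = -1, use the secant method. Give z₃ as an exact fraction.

-37/253

p(0) = 1, p(-1) = -8. z₂ = (-1) - (-8)·((-1) - 0)/((-8) - 1) = -1/9.
p(-1) = -8, p(-1/9) = 80/243. z₃ = (-1/9) - (80/243)·((-1/9) - (-1))/((80/243) - (-8)) = -37/253.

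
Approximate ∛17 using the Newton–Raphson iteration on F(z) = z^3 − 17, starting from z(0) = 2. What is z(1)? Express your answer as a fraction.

F'(z) = 3z^2.
F(2) = −9, F'(2) = 12, so z(1) = 2 − (−9)/12 = 11/4.

11/4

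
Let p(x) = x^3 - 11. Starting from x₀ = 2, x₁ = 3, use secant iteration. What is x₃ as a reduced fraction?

p(2) = -3, p(3) = 16. x₂ = 3 - 16·(3 - 2)/(16 - (-3)) = 41/19.
p(3) = 16, p(41/19) = -6528/6859. x₃ = (41/19) - (-6528/6859)·((41/19) - 3)/((-6528/6859) - 16) = 16025/7267.

16025/7267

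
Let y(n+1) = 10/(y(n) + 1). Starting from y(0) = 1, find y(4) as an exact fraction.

y(1) = 10/(1 + 1) = 5.
y(2) = 10/(5 + 1) = 5/3.
y(3) = 10/(5/3 + 1) = 15/4.
y(4) = 10/(15/4 + 1) = 40/19.

40/19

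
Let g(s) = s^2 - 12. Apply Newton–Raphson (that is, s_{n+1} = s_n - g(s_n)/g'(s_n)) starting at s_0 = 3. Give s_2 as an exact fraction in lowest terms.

97/28

g'(s) = 2s.
g(3) = -3, g'(3) = 6, so s_1 = 3 - (-3)/6 = 7/2.
g(7/2) = 1/4, g'(7/2) = 7, so s_2 = (7/2) - (1/4)/7 = 97/28.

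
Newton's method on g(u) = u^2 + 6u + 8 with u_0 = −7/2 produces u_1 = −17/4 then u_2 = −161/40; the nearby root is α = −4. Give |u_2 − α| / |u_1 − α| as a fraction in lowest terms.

1/10

u_1 − α = −17/4 − (−4) = −17/4 + 4 = −1/4, so |u_1 − α| = 1/4.
u_2 − α = −161/40 − (−4) = −161/40 + 4 = −1/40, so |u_2 − α| = 1/40.
Ratio = (1/40) / (1/4) = 1/10.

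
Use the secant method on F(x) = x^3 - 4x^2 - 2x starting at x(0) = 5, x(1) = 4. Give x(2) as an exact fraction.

100/23

F(5) = 15, F(4) = -8. x(2) = 4 - (-8)·(4 - 5)/((-8) - 15) = 100/23.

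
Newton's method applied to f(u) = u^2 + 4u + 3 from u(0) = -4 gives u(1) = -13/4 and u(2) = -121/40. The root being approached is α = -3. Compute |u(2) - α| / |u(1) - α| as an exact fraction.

1/10

u(1) - α = -13/4 - (-3) = -13/4 + 3 = -1/4, so |u(1) - α| = 1/4.
u(2) - α = -121/40 - (-3) = -121/40 + 3 = -1/40, so |u(2) - α| = 1/40.
Ratio = (1/40) / (1/4) = 1/10.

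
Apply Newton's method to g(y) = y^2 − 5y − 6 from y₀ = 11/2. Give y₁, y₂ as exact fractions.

g'(y) = 2y − 5.
g(11/2) = −13/4, g'(11/2) = 6, so y₁ = (11/2) − (−13/4)/6 = 145/24.
g(145/24) = 169/576, g'(145/24) = 85/12, so y₂ = (145/24) − (169/576)/(85/12) = 24481/4080.

y₁ = 145/24, y₂ = 24481/4080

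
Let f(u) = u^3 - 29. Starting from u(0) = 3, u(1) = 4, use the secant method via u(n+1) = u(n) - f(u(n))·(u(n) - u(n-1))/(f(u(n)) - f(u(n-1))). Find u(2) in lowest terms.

113/37

f(3) = -2, f(4) = 35. u(2) = 4 - 35·(4 - 3)/(35 - (-2)) = 113/37.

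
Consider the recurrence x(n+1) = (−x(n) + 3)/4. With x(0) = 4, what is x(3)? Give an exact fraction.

35/64

x(1) = (−4 + 3)/4 = −1/4.
x(2) = (−(−1/4) + 3)/4 = 13/16.
x(3) = (−(13/16) + 3)/4 = 35/64.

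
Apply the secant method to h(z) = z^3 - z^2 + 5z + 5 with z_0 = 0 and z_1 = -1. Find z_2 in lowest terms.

h(0) = 5, h(-1) = -2. z_2 = (-1) - (-2)·((-1) - 0)/((-2) - 5) = -5/7.

-5/7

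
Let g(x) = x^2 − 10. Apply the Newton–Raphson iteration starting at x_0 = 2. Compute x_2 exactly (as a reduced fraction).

g'(x) = 2x.
g(2) = −6, g'(2) = 4, so x_1 = 2 − (−6)/4 = 7/2.
g(7/2) = 9/4, g'(7/2) = 7, so x_2 = (7/2) − (9/4)/7 = 89/28.

89/28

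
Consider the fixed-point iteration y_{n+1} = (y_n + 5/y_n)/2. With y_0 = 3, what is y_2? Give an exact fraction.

y_1 = (3 + 5/3)/2 = 7/3.
y_2 = (7/3 + 5/(7/3))/2 = 47/21.

47/21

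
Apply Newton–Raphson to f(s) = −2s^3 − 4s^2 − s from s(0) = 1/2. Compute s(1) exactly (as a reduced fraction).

f'(s) = −6s^2 − 8s − 1.
f(1/2) = −7/4, f'(1/2) = −13/2, so s(1) = (1/2) − (−7/4)/(−13/2) = 3/13.

3/13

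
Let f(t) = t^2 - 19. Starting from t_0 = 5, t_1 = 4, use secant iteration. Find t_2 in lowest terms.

13/3

f(5) = 6, f(4) = -3. t_2 = 4 - (-3)·(4 - 5)/((-3) - 6) = 13/3.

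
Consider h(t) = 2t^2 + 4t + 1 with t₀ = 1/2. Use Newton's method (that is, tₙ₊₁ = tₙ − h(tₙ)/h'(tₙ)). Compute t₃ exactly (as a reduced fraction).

h'(t) = 4t + 4.
h(1/2) = 7/2, h'(1/2) = 6, so t₁ = (1/2) − (7/2)/6 = −1/12.
h(−1/12) = 49/72, h'(−1/12) = 11/3, so t₂ = (−1/12) − (49/72)/(11/3) = −71/264.
h(−71/264) = 2401/34848, h'(−71/264) = 193/66, so t₃ = (−71/264) − (2401/34848)/(193/66) = −29807/101904.

−29807/101904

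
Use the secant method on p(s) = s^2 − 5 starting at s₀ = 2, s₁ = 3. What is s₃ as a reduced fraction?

p(2) = −1, p(3) = 4. s₂ = 3 − 4·(3 − 2)/(4 − (−1)) = 11/5.
p(3) = 4, p(11/5) = −4/25. s₃ = (11/5) − (−4/25)·((11/5) − 3)/((−4/25) − 4) = 29/13.

29/13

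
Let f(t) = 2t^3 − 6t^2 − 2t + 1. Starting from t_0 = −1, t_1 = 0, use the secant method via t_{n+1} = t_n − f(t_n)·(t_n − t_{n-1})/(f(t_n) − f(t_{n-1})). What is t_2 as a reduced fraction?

−1/6

f(−1) = −5, f(0) = 1. t_2 = 0 − 1·(0 − (−1))/(1 − (−5)) = −1/6.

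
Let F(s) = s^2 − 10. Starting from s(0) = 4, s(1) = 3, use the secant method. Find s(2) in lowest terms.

F(4) = 6, F(3) = −1. s(2) = 3 − (−1)·(3 − 4)/((−1) − 6) = 22/7.

22/7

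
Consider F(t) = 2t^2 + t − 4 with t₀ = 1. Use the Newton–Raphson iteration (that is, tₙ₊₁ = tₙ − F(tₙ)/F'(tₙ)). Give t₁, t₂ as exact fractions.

F'(t) = 4t + 1.
F(1) = −1, F'(1) = 5, so t₁ = 1 − (−1)/5 = 6/5.
F(6/5) = 2/25, F'(6/5) = 29/5, so t₂ = (6/5) − (2/25)/(29/5) = 172/145.

t₁ = 6/5, t₂ = 172/145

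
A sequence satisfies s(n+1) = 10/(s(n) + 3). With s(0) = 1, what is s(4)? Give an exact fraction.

s(1) = 10/(1 + 3) = 5/2.
s(2) = 10/(5/2 + 3) = 20/11.
s(3) = 10/(20/11 + 3) = 110/53.
s(4) = 10/(110/53 + 3) = 530/269.

530/269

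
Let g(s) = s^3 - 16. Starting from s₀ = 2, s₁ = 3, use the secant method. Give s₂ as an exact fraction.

g(2) = -8, g(3) = 11. s₂ = 3 - 11·(3 - 2)/(11 - (-8)) = 46/19.

46/19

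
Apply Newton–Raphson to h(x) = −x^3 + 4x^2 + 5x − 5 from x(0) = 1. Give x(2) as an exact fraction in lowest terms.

h'(x) = −3x^2 + 8x + 5.
h(1) = 3, h'(1) = 10, so x(1) = 1 − 3/10 = 7/10.
h(7/10) = 117/1000, h'(7/10) = 913/100, so x(2) = (7/10) − (117/1000)/(913/100) = 3137/4565.

3137/4565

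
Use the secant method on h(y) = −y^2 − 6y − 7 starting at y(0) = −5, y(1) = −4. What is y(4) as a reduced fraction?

−128/29

h(−5) = −2, h(−4) = 1. y(2) = (−4) − 1·((−4) − (−5))/(1 − (−2)) = −13/3.
h(−4) = 1, h(−13/3) = 2/9. y(3) = (−13/3) − (2/9)·((−13/3) − (−4))/((2/9) − 1) = −31/7.
h(−13/3) = 2/9, h(−31/7) = −2/49. y(4) = (−31/7) − (−2/49)·((−31/7) − (−13/3))/((−2/49) − (2/9)) = −128/29.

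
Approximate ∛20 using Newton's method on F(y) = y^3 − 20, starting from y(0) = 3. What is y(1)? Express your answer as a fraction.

74/27

F'(y) = 3y^2.
F(3) = 7, F'(3) = 27, so y(1) = 3 − 7/27 = 74/27.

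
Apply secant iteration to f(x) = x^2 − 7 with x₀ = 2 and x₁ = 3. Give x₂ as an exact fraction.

13/5

f(2) = −3, f(3) = 2. x₂ = 3 − 2·(3 − 2)/(2 − (−3)) = 13/5.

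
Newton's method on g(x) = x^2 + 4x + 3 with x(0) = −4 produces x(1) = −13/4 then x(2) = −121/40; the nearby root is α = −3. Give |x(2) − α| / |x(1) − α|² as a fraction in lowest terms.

x(1) − α = −13/4 − (−3) = −13/4 + 3 = −1/4, so |x(1) − α| = 1/4.
x(2) − α = −121/40 − (−3) = −121/40 + 3 = −1/40, so |x(2) − α| = 1/40.
|x(1) − α|² = 1/16.
Ratio = (1/40) / (1/16) = 2/5.

2/5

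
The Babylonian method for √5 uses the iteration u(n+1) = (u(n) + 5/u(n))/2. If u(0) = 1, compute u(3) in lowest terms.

47/21

u(1) = (1 + 5/1)/2 = 3.
u(2) = (3 + 5/3)/2 = 7/3.
u(3) = (7/3 + 5/(7/3))/2 = 47/21.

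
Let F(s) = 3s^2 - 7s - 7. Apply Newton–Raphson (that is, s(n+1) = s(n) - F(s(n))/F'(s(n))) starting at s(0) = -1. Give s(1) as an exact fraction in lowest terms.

F'(s) = 6s - 7.
F(-1) = 3, F'(-1) = -13, so s(1) = (-1) - 3/(-13) = -10/13.

-10/13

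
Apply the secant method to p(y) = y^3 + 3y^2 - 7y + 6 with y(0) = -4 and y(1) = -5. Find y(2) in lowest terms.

p(-4) = 18, p(-5) = -9. y(2) = (-5) - (-9)·((-5) - (-4))/((-9) - 18) = -14/3.

-14/3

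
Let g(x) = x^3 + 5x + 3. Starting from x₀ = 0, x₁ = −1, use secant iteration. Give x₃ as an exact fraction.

−5/9

g(0) = 3, g(−1) = −3. x₂ = (−1) − (−3)·((−1) − 0)/((−3) − 3) = −1/2.
g(−1) = −3, g(−1/2) = 3/8. x₃ = (−1/2) − (3/8)·((−1/2) − (−1))/((3/8) − (−3)) = −5/9.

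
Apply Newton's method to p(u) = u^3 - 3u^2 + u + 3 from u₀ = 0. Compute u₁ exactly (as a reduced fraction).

p'(u) = 3u^2 - 6u + 1.
p(0) = 3, p'(0) = 1, so u₁ = 0 - 3/1 = -3.

-3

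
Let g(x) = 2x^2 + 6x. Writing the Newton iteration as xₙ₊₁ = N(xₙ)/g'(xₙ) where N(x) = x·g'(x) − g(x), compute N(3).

18

g'(x) = 4x + 6.
N(x) = x·g'(x) − g(x) = x·(4x + 6) − (2x^2 + 6x) = 2x^2.
N(3) = 18.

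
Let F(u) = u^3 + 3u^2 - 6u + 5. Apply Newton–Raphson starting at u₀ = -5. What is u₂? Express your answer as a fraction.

-302585/66378

F'(u) = 3u^2 + 6u - 6.
F(-5) = -15, F'(-5) = 39, so u₁ = (-5) - (-15)/39 = -60/13.
F(-60/13) = -3775/2197, F'(-60/13) = 5106/169, so u₂ = (-60/13) - (-3775/2197)/(5106/169) = -302585/66378.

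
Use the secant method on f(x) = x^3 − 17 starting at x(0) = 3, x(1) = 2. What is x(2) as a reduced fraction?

47/19

f(3) = 10, f(2) = −9. x(2) = 2 − (−9)·(2 − 3)/((−9) − 10) = 47/19.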